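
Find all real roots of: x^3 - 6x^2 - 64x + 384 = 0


Let p(x) = x^3 - 6x^2 - 64x + 384. By the rational root theorem (leading coefficient 1), any rational root is an integer divisor of 384: try ±1, ±2, ... in turn.
Test x = 1: value = 315 ≠ 0.
Test x = -1: value = 441 ≠ 0.
Test x = 2: value = 240 ≠ 0.
Test x = -2: value = 480 ≠ 0.
Test x = 3: value = 165 ≠ 0.
Test x = -3: value = 495 ≠ 0.
Test x = 4: value = 96 ≠ 0.
Test x = -4: value = 480 ≠ 0.
Test x = 6: value = 0 ✓, so (x - 6) is a factor.
Synthetic division by (x - 6): bring down 1; 1(6) - 6 = 0; 0(6) - 64 = -64; (-64)(6) + 384 = 0 → quotient x^2 - 64, remainder 0.
Solve the quadratic x^2 - 64 = 0: discriminant = 0^2 - 4(1)(-64) = 0 + 256 = 256.
sqrt(256) = 16, so x = (0 ± 16)/2: x = 8 or x = -8.

x = -8, x = 6, x = 8


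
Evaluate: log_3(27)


We need the exponent such that 3^? = 27
3^3 = 27
Therefore log_3(27) = 3

3


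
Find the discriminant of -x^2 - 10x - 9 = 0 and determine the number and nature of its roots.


For ax^2 + bx + c = 0, discriminant D = b^2 - 4ac
Here a = -1, b = -10, c = -9
D = (-10)^2 - 4(-1)(-9) = 100 - 36 = 64

D = 64 > 0 and is a perfect square (sqrt = 8)
The equation has 2 distinct real rational roots.

Discriminant = 64, 2 distinct real rational roots


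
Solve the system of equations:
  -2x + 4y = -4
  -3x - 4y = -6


Using Cramer's rule:
Determinant D = (-2)(-4) - (-3)(4) = 8 + 12 = 20
Dx = (-4)(-4) - (-6)(4) = 16 + 24 = 40
Dy = (-2)(-6) - (-3)(-4) = 12 - 12 = 0
x = Dx/D = 40/20 = 2
y = Dy/D = 0/20 = 0

x = 2, y = 0


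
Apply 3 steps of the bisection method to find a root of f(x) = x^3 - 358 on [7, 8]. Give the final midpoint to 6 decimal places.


f(x) = x^3 - 358
f(7) = -15 < 0
f(8) = 154 > 0

Step 1: midpoint = (7.000000 + 8.000000)/2 = 7.500000
  f(7.500000) = 63.875000
  f(mid) > 0, so root is in [7.000000, 7.500000]

Step 2: midpoint = (7.000000 + 7.500000)/2 = 7.250000
  f(7.250000) = 23.078125
  f(mid) > 0, so root is in [7.000000, 7.250000]

Step 3: midpoint = (7.000000 + 7.250000)/2 = 7.125000
  f(7.125000) = 3.705078
  f(mid) > 0, so root is in [7.000000, 7.125000]

midpoint = 7.125000


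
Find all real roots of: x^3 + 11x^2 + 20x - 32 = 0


Let p(x) = x^3 + 11x^2 + 20x - 32. By the rational root theorem (leading coefficient 1), any rational root is an integer divisor of 32: try ±1, ±2, ... in turn.
Test x = 1: value = 0 ✓, so (x - 1) is a factor.
Synthetic division by (x - 1): bring down 1; 1(1) + 11 = 12; 12(1) + 20 = 32; 32(1) - 32 = 0 → quotient x^2 + 12x + 32, remainder 0.
Solve the quadratic x^2 + 12x + 32 = 0: discriminant = 12^2 - 4(1)(32) = 144 - 128 = 16.
sqrt(16) = 4, so x = (-12 ± 4)/2: x = -4 or x = -8.

x = -8, x = -4, x = 1


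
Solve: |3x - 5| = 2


An absolute value equation |expr| = 2 gives two cases:
Case 1: 3x - 5 = 2
  3x = 7, so x = 7/3
Case 2: 3x - 5 = -2
  3x = 3, so x = 1

x = 1, x = 7/3


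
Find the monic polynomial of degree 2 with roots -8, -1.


A monic polynomial with roots -8, -1 is:
p(x) = (x + 8)(x + 1)
After multiplying by (x + 8): x + 8
After multiplying by (x + 1): x^2 + 9x + 8

x^2 + 9x + 8


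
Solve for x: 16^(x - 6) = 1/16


Express both sides with the same base.
1/16 = 16^(-1)
Since the bases match, equate exponents: x - 6 = -1
So x = -1 - (-6) = 5

x = 5


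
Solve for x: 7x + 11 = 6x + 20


Starting with: 7x + 11 = 6x + 20
Move all x terms to left: (7 - 6)x = 20 - 11
Simplify: x = 9
Divide both sides by 1: x = 9

x = 9


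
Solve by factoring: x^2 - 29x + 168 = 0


We need two numbers that multiply to 168 and add to -29.
Those numbers are -21 and -8 (since (-21) * (-8) = 168 and (-21) + (-8) = -29).
So x^2 - 29x + 168 = (x - 21)(x - 8) = 0
Setting each factor to zero: x = 21 or x = 8

x = 8, x = 21


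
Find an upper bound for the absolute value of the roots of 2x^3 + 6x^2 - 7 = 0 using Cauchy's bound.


Cauchy's bound: all roots r satisfy |r| <= 1 + max(|a_i/a_n|) for i = 0,...,n-1
where a_n is the leading coefficient.

Coefficients: [2, 6, 0, -7]
Leading coefficient a_n = 2
Ratios |a_i/a_n|: 3, 0, 7/2
Maximum ratio: 7/2
Cauchy's bound: |r| <= 1 + 7/2 = 9/2

Upper bound = 9/2


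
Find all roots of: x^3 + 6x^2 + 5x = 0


The constant term is 0, so x = 0 is a root. Factor out x:
  x^2 + 6x + 5 = 0
Solve the quadratic x^2 + 6x + 5 = 0: discriminant = 6^2 - 4(1)(5) = 36 - 20 = 16.
sqrt(16) = 4, so x = (-6 ± 4)/2: x = -1 or x = -5.
Collecting all roots found:

x = -5, x = -1, x = 0


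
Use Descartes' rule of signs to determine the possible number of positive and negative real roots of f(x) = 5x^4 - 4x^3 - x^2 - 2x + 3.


Descartes' rule of signs:

For positive roots, count sign changes in f(x) = 5x^4 - 4x^3 - x^2 - 2x + 3:
Signs of coefficients: +, -, -, -, +
Number of sign changes: 2
Possible positive real roots: 2, 0

For negative roots, examine f(-x) = 5x^4 + 4x^3 - x^2 + 2x + 3:
Signs of coefficients: +, +, -, +, +
Number of sign changes: 2
Possible negative real roots: 2, 0

Positive roots: 2 or 0; Negative roots: 2 or 0


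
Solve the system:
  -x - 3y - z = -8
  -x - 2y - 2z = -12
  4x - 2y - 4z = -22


Using Cramer's rule. Expand each determinant along the first row.
D  = (-1)*[(-2)*(-4) - (-2)*(-2)] - (-3)*[(-1)*(-4) - (-2)*4] + (-1)*[(-1)*(-2) - (-2)*4]
  = (-1)*(4) - (-3)*(12) + (-1)*(10) = 22
Dx = (-8)*[(-2)*(-4) - (-2)*(-2)] - (-3)*[(-12)*(-4) - (-2)*(-22)] + (-1)*[(-12)*(-2) - (-2)*(-22)]
  = (-8)*(4) - (-3)*(4) + (-1)*(-20) = 0
Dy = (-1)*[(-12)*(-4) - (-2)*(-22)] - (-8)*[(-1)*(-4) - (-2)*4] + (-1)*[(-1)*(-22) - (-12)*4]
  = (-1)*(4) - (-8)*(12) + (-1)*(70) = 22
Dz = (-1)*[(-2)*(-22) - (-12)*(-2)] - (-3)*[(-1)*(-22) - (-12)*4] + (-8)*[(-1)*(-2) - (-2)*4]
  = (-1)*(20) - (-3)*(70) + (-8)*(10) = 110
x = Dx/D = 0/22 = 0, y = Dy/D = 22/22 = 1, z = Dz/D = 110/22 = 5
Check eq1: (-1)(0) + (-3)(1) + (-1)(5) = -8 = -8 ✓
Check eq2: (-1)(0) + (-2)(1) + (-2)(5) = -12 = -12 ✓
Check eq3: (4)(0) + (-2)(1) + (-4)(5) = -22 = -22 ✓

x = 0, y = 1, z = 5


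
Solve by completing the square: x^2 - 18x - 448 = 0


Start: x^2 - 18x - 448 = 0
Move constant: x^2 - 18x = 448
Half of -18 is -9, squared is 81
Add 81 to both sides: x^2 - 18x + 81 = 529
(x - 9)^2 = 529
x - 9 = ±23
x = 9 + 23 = 32 or x = 9 - 23 = -14

x = -14, x = 32


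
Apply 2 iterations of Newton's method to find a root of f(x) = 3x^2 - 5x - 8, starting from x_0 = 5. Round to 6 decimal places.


Newton's method: x_(n+1) = x_n - f(x_n)/f'(x_n)
f(x) = 3x^2 - 5x - 8
f'(x) = 6x - 5

Iteration 1:
  f(5.000000) = 42.000000
  f'(5.000000) = 25.000000
  x_1 = 5.000000 - (42.000000)/(25.000000) = 3.320000

Iteration 2:
  f(3.320000) = 8.467200
  f'(3.320000) = 14.920000
  x_2 = 3.320000 - (8.467200)/(14.920000) = 2.752493

x_2 = 2.752493


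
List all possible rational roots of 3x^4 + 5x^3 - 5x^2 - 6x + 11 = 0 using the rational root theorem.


Rational root theorem: possible roots are ±p/q where:
  p divides the constant term (11): p ∈ {1, 11}
  q divides the leading coefficient (3): q ∈ {1, 3}

All possible rational roots: -11, -11/3, -1, -1/3, 1/3, 1, 11/3, 11

-11, -11/3, -1, -1/3, 1/3, 1, 11/3, 11


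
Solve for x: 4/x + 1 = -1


Subtract 1 from both sides: 4/x = -2
Multiply both sides by x: 4 = -2 * x
Divide by -2: x = -2

x = -2


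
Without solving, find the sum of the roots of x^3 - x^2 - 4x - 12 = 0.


By Vieta's formulas for x^3 + bx^2 + cx + d = 0:
  r1 + r2 + r3 = -b/a = 1
  r1*r2 + r1*r3 + r2*r3 = c/a = -4
  r1*r2*r3 = -d/a = 12


Sum = 1


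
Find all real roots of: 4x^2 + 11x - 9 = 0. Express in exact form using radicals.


Using the quadratic formula: x = (-b ± sqrt(b^2 - 4ac)) / (2a)
Here a = 4, b = 11, c = -9
Discriminant = b^2 - 4ac = 11^2 - 4(4)(-9) = 121 + 144 = 265
Since discriminant = 265 > 0, there are two real roots.
x = (-11 ± sqrt(265)) / 8
Numerically: x ≈ 0.6599 or x ≈ -3.4099

x = (-11 + sqrt(265)) / 8 or x = (-11 - sqrt(265)) / 8


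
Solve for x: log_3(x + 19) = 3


Convert to exponential form: x + 19 = 3^3 = 27
x = 27 - 19 = 8
Check: log_3(8 + 19) = log_3(27) = log_3(27) = 3 ✓

x = 8


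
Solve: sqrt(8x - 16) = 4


Square both sides: 8x - 16 = 4^2 = 16
8x = 16 + 16 = 32
x = 4
Check: sqrt(8*4 - 16) = sqrt(16) = 4 ✓

x = 4


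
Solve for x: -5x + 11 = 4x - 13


Starting with: -5x + 11 = 4x - 13
Move all x terms to left: (-5 - 4)x = -13 - 11
Simplify: -9x = -24
Divide both sides by -9: x = 8/3

x = 8/3


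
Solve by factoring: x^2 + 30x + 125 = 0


We need two numbers that multiply to 125 and add to 30.
Those numbers are 5 and 25 (since 5 * 25 = 125 and 5 + 25 = 30).
So x^2 + 30x + 125 = (x + 5)(x + 25) = 0
Setting each factor to zero: x = -5 or x = -25

x = -25, x = -5


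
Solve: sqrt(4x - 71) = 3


Square both sides: 4x - 71 = 3^2 = 9
4x = 9 + 71 = 80
x = 20
Check: sqrt(4*20 - 71) = sqrt(9) = 3 ✓

x = 20


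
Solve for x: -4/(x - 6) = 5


Multiply both sides by (x - 6): -4 = 5(x - 6)
Distribute: -4 = 5x - 30
5x = -4 + 30 = 26
x = 26/5

x = 26/5


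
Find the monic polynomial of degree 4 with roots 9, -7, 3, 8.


A monic polynomial with roots 9, -7, 3, 8 is:
p(x) = (x - 9)(x + 7)(x - 3)(x - 8)
After multiplying by (x - 9): x - 9
After multiplying by (x + 7): x^2 - 2x - 63
After multiplying by (x - 3): x^3 - 5x^2 - 57x + 189
After multiplying by (x - 8): x^4 - 13x^3 - 17x^2 + 645x - 1512

x^4 - 13x^3 - 17x^2 + 645x - 1512


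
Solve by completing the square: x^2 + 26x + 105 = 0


Start: x^2 + 26x + 105 = 0
Move constant: x^2 + 26x = -105
Half of 26 is 13, squared is 169
Add 169 to both sides: x^2 + 26x + 169 = 64
(x + 13)^2 = 64
x + 13 = ±8
x = -13 + 8 = -5 or x = -13 - 8 = -21

x = -21, x = -5


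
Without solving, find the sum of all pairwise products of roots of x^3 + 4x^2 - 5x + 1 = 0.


By Vieta's formulas for x^3 + bx^2 + cx + d = 0:
  r1 + r2 + r3 = -b/a = -4
  r1*r2 + r1*r3 + r2*r3 = c/a = -5
  r1*r2*r3 = -d/a = -1


Sum of pairwise products = -5


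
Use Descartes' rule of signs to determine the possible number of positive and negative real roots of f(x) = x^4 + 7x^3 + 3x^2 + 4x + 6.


Descartes' rule of signs:

For positive roots, count sign changes in f(x) = x^4 + 7x^3 + 3x^2 + 4x + 6:
Signs of coefficients: +, +, +, +, +
Number of sign changes: 0
Possible positive real roots: 0

For negative roots, examine f(-x) = x^4 - 7x^3 + 3x^2 - 4x + 6:
Signs of coefficients: +, -, +, -, +
Number of sign changes: 4
Possible negative real roots: 4, 2, 0

Positive roots: 0; Negative roots: 4 or 2 or 0


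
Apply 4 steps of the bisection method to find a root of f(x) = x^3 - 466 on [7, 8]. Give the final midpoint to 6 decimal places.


f(x) = x^3 - 466
f(7) = -123 < 0
f(8) = 46 > 0

Step 1: midpoint = (7.000000 + 8.000000)/2 = 7.500000
  f(7.500000) = -44.125000
  f(mid) < 0, so root is in [7.500000, 8.000000]

Step 2: midpoint = (7.500000 + 8.000000)/2 = 7.750000
  f(7.750000) = -0.515625
  f(mid) < 0, so root is in [7.750000, 8.000000]

Step 3: midpoint = (7.750000 + 8.000000)/2 = 7.875000
  f(7.875000) = 22.373047
  f(mid) > 0, so root is in [7.750000, 7.875000]

Step 4: midpoint = (7.750000 + 7.875000)/2 = 7.812500
  f(7.812500) = 10.837158
  f(mid) > 0, so root is in [7.750000, 7.812500]

midpoint = 7.812500


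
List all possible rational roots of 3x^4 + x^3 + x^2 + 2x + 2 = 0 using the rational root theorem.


Rational root theorem: possible roots are ±p/q where:
  p divides the constant term (2): p ∈ {1, 2}
  q divides the leading coefficient (3): q ∈ {1, 3}

All possible rational roots: -2, -1, -2/3, -1/3, 1/3, 2/3, 1, 2

-2, -1, -2/3, -1/3, 1/3, 2/3, 1, 2


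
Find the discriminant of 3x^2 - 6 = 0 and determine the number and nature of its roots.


For ax^2 + bx + c = 0, discriminant D = b^2 - 4ac
Here a = 3, b = 0, c = -6
D = (0)^2 - 4(3)(-6) = 0 + 72 = 72

D = 72 > 0 but not a perfect square
The equation has 2 distinct real irrational roots.

Discriminant = 72, 2 distinct real irrational roots


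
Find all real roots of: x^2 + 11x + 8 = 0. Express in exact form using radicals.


Using the quadratic formula: x = (-b ± sqrt(b^2 - 4ac)) / (2a)
Here a = 1, b = 11, c = 8
Discriminant = b^2 - 4ac = 11^2 - 4(1)(8) = 121 - 32 = 89
Since discriminant = 89 > 0, there are two real roots.
x = (-11 ± sqrt(89)) / 2
Numerically: x ≈ -0.7830 or x ≈ -10.2170

x = (-11 + sqrt(89)) / 2 or x = (-11 - sqrt(89)) / 2


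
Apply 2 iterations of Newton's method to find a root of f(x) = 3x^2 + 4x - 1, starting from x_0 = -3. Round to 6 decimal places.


Newton's method: x_(n+1) = x_n - f(x_n)/f'(x_n)
f(x) = 3x^2 + 4x - 1
f'(x) = 6x + 4

Iteration 1:
  f(-3.000000) = 14.000000
  f'(-3.000000) = -14.000000
  x_1 = -3.000000 - (14.000000)/(-14.000000) = -2.000000

Iteration 2:
  f(-2.000000) = 3.000000
  f'(-2.000000) = -8.000000
  x_2 = -2.000000 - (3.000000)/(-8.000000) = -1.625000

x_2 = -1.625000


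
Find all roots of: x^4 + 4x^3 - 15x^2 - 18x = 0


The constant term is 0, so x = 0 is a root. Factor out x:
  x^3 + 4x^2 - 15x - 18 = 0
Let p(x) = x^3 + 4x^2 - 15x - 18. By the rational root theorem (leading coefficient 1), any rational root is an integer divisor of 18: try ±1, ±2, ... in turn.
Test x = 1: value = -28 ≠ 0.
Test x = -1: value = 0 ✓, so (x + 1) is a factor.
Synthetic division by (x + 1): bring down 1; 1(-1) + 4 = 3; 3(-1) - 15 = -18; (-18)(-1) - 18 = 0 → quotient x^2 + 3x - 18, remainder 0.
Solve the quadratic x^2 + 3x - 18 = 0: discriminant = 3^2 - 4(1)(-18) = 9 + 72 = 81.
sqrt(81) = 9, so x = (-3 ± 9)/2: x = 3 or x = -6.
Collecting all roots found:

x = -6, x = -1, x = 0, x = 3


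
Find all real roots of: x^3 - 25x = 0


The constant term is 0, so x = 0 is a root. Factor out x:
  x(x^2 - 25) = 0
Solve the quadratic x^2 - 25 = 0: discriminant = 0^2 - 4(1)(-25) = 0 + 100 = 100.
sqrt(100) = 10, so x = (0 ± 10)/2: x = 5 or x = -5.

x = -5, x = 0, x = 5


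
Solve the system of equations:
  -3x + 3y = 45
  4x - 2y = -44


Using Cramer's rule:
Determinant D = (-3)(-2) - (4)(3) = 6 - 12 = -6
Dx = (45)(-2) - (-44)(3) = -90 + 132 = 42
Dy = (-3)(-44) - (4)(45) = 132 - 180 = -48
x = Dx/D = 42/-6 = -7
y = Dy/D = -48/-6 = 8

x = -7, y = 8


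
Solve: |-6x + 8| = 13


An absolute value equation |expr| = 13 gives two cases:
Case 1: -6x + 8 = 13
  -6x = 5, so x = -5/6
Case 2: -6x + 8 = -13
  -6x = -21, so x = 7/2

x = -5/6, x = 7/2


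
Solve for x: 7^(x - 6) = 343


Express both sides with the same base.
343 = 7^3
Since the bases match, equate exponents: x - 6 = 3
So x = 3 - (-6) = 9

x = 9


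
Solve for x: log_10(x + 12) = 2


Convert to exponential form: x + 12 = 10^2 = 100
x = 100 - 12 = 88
Check: log_10(88 + 12) = log_10(100) = log_10(100) = 2 ✓

x = 88


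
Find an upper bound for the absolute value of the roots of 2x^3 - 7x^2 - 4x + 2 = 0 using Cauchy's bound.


Cauchy's bound: all roots r satisfy |r| <= 1 + max(|a_i/a_n|) for i = 0,...,n-1
where a_n is the leading coefficient.

Coefficients: [2, -7, -4, 2]
Leading coefficient a_n = 2
Ratios |a_i/a_n|: 7/2, 2, 1
Maximum ratio: 7/2
Cauchy's bound: |r| <= 1 + 7/2 = 9/2

Upper bound = 9/2


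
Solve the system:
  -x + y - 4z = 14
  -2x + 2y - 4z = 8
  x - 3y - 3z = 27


Using Cramer's rule. Expand each determinant along the first row.
D  = (-1)*[2*(-3) - (-4)*(-3)] - 1*[(-2)*(-3) - (-4)*1] + (-4)*[(-2)*(-3) - 2*1]
  = (-1)*(-18) - 1*(10) + (-4)*(4) = -8
Dx = 14*[2*(-3) - (-4)*(-3)] - 1*[8*(-3) - (-4)*27] + (-4)*[8*(-3) - 2*27]
  = 14*(-18) - 1*(84) + (-4)*(-78) = -24
Dy = (-1)*[8*(-3) - (-4)*27] - 14*[(-2)*(-3) - (-4)*1] + (-4)*[(-2)*27 - 8*1]
  = (-1)*(84) - 14*(10) + (-4)*(-62) = 24
Dz = (-1)*[2*27 - 8*(-3)] - 1*[(-2)*27 - 8*1] + 14*[(-2)*(-3) - 2*1]
  = (-1)*(78) - 1*(-62) + 14*(4) = 40
x = Dx/D = -24/-8 = 3, y = Dy/D = 24/-8 = -3, z = Dz/D = 40/-8 = -5
Check eq1: (-1)(3) + (1)(-3) + (-4)(-5) = 14 = 14 ✓
Check eq2: (-2)(3) + (2)(-3) + (-4)(-5) = 8 = 8 ✓
Check eq3: (1)(3) + (-3)(-3) + (-3)(-5) = 27 = 27 ✓

x = 3, y = -3, z = -5


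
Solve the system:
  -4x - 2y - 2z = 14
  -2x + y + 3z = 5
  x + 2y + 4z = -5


Using Cramer's rule. Expand each determinant along the first row.
D  = (-4)*[1*4 - 3*2] - (-2)*[(-2)*4 - 3*1] + (-2)*[(-2)*2 - 1*1]
  = (-4)*(-2) - (-2)*(-11) + (-2)*(-5) = -4
Dx = 14*[1*4 - 3*2] - (-2)*[5*4 - 3*(-5)] + (-2)*[5*2 - 1*(-5)]
  = 14*(-2) - (-2)*(35) + (-2)*(15) = 12
Dy = (-4)*[5*4 - 3*(-5)] - 14*[(-2)*4 - 3*1] + (-2)*[(-2)*(-5) - 5*1]
  = (-4)*(35) - 14*(-11) + (-2)*(5) = 4
Dz = (-4)*[1*(-5) - 5*2] - (-2)*[(-2)*(-5) - 5*1] + 14*[(-2)*2 - 1*1]
  = (-4)*(-15) - (-2)*(5) + 14*(-5) = 0
x = Dx/D = 12/-4 = -3, y = Dy/D = 4/-4 = -1, z = Dz/D = 0/-4 = 0
Check eq1: (-4)(-3) + (-2)(-1) + (-2)(0) = 14 = 14 ✓
Check eq2: (-2)(-3) + (1)(-1) + (3)(0) = 5 = 5 ✓
Check eq3: (1)(-3) + (2)(-1) + (4)(0) = -5 = -5 ✓

x = -3, y = -1, z = 0


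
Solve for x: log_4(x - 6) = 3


Convert to exponential form: x - 6 = 4^3 = 64
x = 64 + 6 = 70
Check: log_4(70 - 6) = log_4(64) = log_4(64) = 3 ✓

x = 70


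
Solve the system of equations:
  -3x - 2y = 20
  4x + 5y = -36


Using Cramer's rule:
Determinant D = (-3)(5) - (4)(-2) = -15 + 8 = -7
Dx = (20)(5) - (-36)(-2) = 100 - 72 = 28
Dy = (-3)(-36) - (4)(20) = 108 - 80 = 28
x = Dx/D = 28/-7 = -4
y = Dy/D = 28/-7 = -4

x = -4, y = -4


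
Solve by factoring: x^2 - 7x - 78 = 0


We need two numbers that multiply to -78 and add to -7.
Those numbers are -13 and 6 (since (-13) * 6 = -78 and (-13) + 6 = -7).
So x^2 - 7x - 78 = (x - 13)(x + 6) = 0
Setting each factor to zero: x = 13 or x = -6

x = -6, x = 13


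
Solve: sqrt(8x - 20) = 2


Square both sides: 8x - 20 = 2^2 = 4
8x = 4 + 20 = 24
x = 3
Check: sqrt(8*3 - 20) = sqrt(4) = 2 ✓

x = 3


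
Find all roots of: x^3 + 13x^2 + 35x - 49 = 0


Let p(x) = x^3 + 13x^2 + 35x - 49. By the rational root theorem (leading coefficient 1), any rational root is an integer divisor of 49: try ±1, ±2, ... in turn.
Test x = 1: value = 0 ✓, so (x - 1) is a factor.
Synthetic division by (x - 1): bring down 1; 1(1) + 13 = 14; 14(1) + 35 = 49; 49(1) - 49 = 0 → quotient x^2 + 14x + 49, remainder 0.
Solve the quadratic x^2 + 14x + 49 = 0: discriminant = 14^2 - 4(1)(49) = 196 - 196 = 0.
Discriminant = 0, so a double root: x = -14/2 = -7.
Collecting all roots found:

x = -7 (multiplicity 2), x = 1


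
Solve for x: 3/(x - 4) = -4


Multiply both sides by (x - 4): 3 = -4(x - 4)
Distribute: 3 = -4x + 16
-4x = 3 - 16 = -13
x = 13/4

x = 13/4


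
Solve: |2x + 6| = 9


An absolute value equation |expr| = 9 gives two cases:
Case 1: 2x + 6 = 9
  2x = 3, so x = 3/2
Case 2: 2x + 6 = -9
  2x = -15, so x = -15/2

x = -15/2, x = 3/2


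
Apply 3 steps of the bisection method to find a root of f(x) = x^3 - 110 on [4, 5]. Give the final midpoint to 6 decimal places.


f(x) = x^3 - 110
f(4) = -46 < 0
f(5) = 15 > 0

Step 1: midpoint = (4.000000 + 5.000000)/2 = 4.500000
  f(4.500000) = -18.875000
  f(mid) < 0, so root is in [4.500000, 5.000000]

Step 2: midpoint = (4.500000 + 5.000000)/2 = 4.750000
  f(4.750000) = -2.828125
  f(mid) < 0, so root is in [4.750000, 5.000000]

Step 3: midpoint = (4.750000 + 5.000000)/2 = 4.875000
  f(4.875000) = 5.857422
  f(mid) > 0, so root is in [4.750000, 4.875000]

midpoint = 4.875000


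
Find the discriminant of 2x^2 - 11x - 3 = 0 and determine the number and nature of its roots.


For ax^2 + bx + c = 0, discriminant D = b^2 - 4ac
Here a = 2, b = -11, c = -3
D = (-11)^2 - 4(2)(-3) = 121 + 24 = 145

D = 145 > 0 but not a perfect square
The equation has 2 distinct real irrational roots.

Discriminant = 145, 2 distinct real irrational roots


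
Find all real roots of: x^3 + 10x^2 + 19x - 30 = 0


Let p(x) = x^3 + 10x^2 + 19x - 30. By the rational root theorem (leading coefficient 1), any rational root is an integer divisor of 30: try ±1, ±2, ... in turn.
Test x = 1: value = 0 ✓, so (x - 1) is a factor.
Synthetic division by (x - 1): bring down 1; 1(1) + 10 = 11; 11(1) + 19 = 30; 30(1) - 30 = 0 → quotient x^2 + 11x + 30, remainder 0.
Solve the quadratic x^2 + 11x + 30 = 0: discriminant = 11^2 - 4(1)(30) = 121 - 120 = 1.
sqrt(1) = 1, so x = (-11 ± 1)/2: x = -5 or x = -6.

x = -6, x = -5, x = 1


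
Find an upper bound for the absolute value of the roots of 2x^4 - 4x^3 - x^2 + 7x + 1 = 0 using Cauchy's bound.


Cauchy's bound: all roots r satisfy |r| <= 1 + max(|a_i/a_n|) for i = 0,...,n-1
where a_n is the leading coefficient.

Coefficients: [2, -4, -1, 7, 1]
Leading coefficient a_n = 2
Ratios |a_i/a_n|: 2, 1/2, 7/2, 1/2
Maximum ratio: 7/2
Cauchy's bound: |r| <= 1 + 7/2 = 9/2

Upper bound = 9/2


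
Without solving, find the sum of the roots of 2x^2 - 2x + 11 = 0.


By Vieta's formulas for ax^2 + bx + c = 0:
  Sum of roots = -b/a
  Product of roots = c/a

Here a = 2, b = -2, c = 11
Sum = -(-2)/2 = 1
Product = 11/2 = 11/2

Sum = 1


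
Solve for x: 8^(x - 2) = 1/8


Express both sides with the same base.
1/8 = 8^(-1)
Since the bases match, equate exponents: x - 2 = -1
So x = -1 - (-2) = 1

x = 1


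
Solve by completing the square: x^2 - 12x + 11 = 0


Start: x^2 - 12x + 11 = 0
Move constant: x^2 - 12x = -11
Half of -12 is -6, squared is 36
Add 36 to both sides: x^2 - 12x + 36 = 25
(x - 6)^2 = 25
x - 6 = ±5
x = 6 + 5 = 11 or x = 6 - 5 = 1

x = 1, x = 11


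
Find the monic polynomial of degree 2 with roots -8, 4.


A monic polynomial with roots -8, 4 is:
p(x) = (x + 8)(x - 4)
After multiplying by (x + 8): x + 8
After multiplying by (x - 4): x^2 + 4x - 32

x^2 + 4x - 32


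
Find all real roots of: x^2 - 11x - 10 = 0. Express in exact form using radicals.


Using the quadratic formula: x = (-b ± sqrt(b^2 - 4ac)) / (2a)
Here a = 1, b = -11, c = -10
Discriminant = b^2 - 4ac = (-11)^2 - 4(1)(-10) = 121 + 40 = 161
Since discriminant = 161 > 0, there are two real roots.
x = (11 ± sqrt(161)) / 2
Numerically: x ≈ 11.8443 or x ≈ -0.8443

x = (11 + sqrt(161)) / 2 or x = (11 - sqrt(161)) / 2


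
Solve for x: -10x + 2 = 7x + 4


Starting with: -10x + 2 = 7x + 4
Move all x terms to left: (-10 - 7)x = 4 - 2
Simplify: -17x = 2
Divide both sides by -17: x = -2/17

x = -2/17


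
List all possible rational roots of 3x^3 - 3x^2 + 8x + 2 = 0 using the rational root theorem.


Rational root theorem: possible roots are ±p/q where:
  p divides the constant term (2): p ∈ {1, 2}
  q divides the leading coefficient (3): q ∈ {1, 3}

All possible rational roots: -2, -1, -2/3, -1/3, 1/3, 2/3, 1, 2

-2, -1, -2/3, -1/3, 1/3, 2/3, 1, 2


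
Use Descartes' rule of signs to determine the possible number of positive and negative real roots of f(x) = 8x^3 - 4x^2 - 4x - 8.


Descartes' rule of signs:

For positive roots, count sign changes in f(x) = 8x^3 - 4x^2 - 4x - 8:
Signs of coefficients: +, -, -, -
Number of sign changes: 1
Possible positive real roots: 1

For negative roots, examine f(-x) = -8x^3 - 4x^2 + 4x - 8:
Signs of coefficients: -, -, +, -
Number of sign changes: 2
Possible negative real roots: 2, 0

Positive roots: 1; Negative roots: 2 or 0


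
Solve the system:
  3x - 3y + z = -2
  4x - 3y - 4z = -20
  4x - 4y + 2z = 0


Using Cramer's rule. Expand each determinant along the first row.
D  = 3*[(-3)*2 - (-4)*(-4)] - (-3)*[4*2 - (-4)*4] + 1*[4*(-4) - (-3)*4]
  = 3*(-22) - (-3)*(24) + 1*(-4) = 2
Dx = (-2)*[(-3)*2 - (-4)*(-4)] - (-3)*[(-20)*2 - (-4)*0] + 1*[(-20)*(-4) - (-3)*0]
  = (-2)*(-22) - (-3)*(-40) + 1*(80) = 4
Dy = 3*[(-20)*2 - (-4)*0] - (-2)*[4*2 - (-4)*4] + 1*[4*0 - (-20)*4]
  = 3*(-40) - (-2)*(24) + 1*(80) = 8
Dz = 3*[(-3)*0 - (-20)*(-4)] - (-3)*[4*0 - (-20)*4] + (-2)*[4*(-4) - (-3)*4]
  = 3*(-80) - (-3)*(80) + (-2)*(-4) = 8
x = Dx/D = 4/2 = 2, y = Dy/D = 8/2 = 4, z = Dz/D = 8/2 = 4
Check eq1: (3)(2) + (-3)(4) + (1)(4) = -2 = -2 ✓
Check eq2: (4)(2) + (-3)(4) + (-4)(4) = -20 = -20 ✓
Check eq3: (4)(2) + (-4)(4) + (2)(4) = 0 = 0 ✓

x = 2, y = 4, z = 4


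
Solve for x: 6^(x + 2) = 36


Express both sides with the same base.
36 = 6^2
Since the bases match, equate exponents: x + 2 = 2
So x = 2 - (2) = 0

x = 0


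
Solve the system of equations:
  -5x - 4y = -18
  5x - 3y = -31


Using Cramer's rule:
Determinant D = (-5)(-3) - (5)(-4) = 15 + 20 = 35
Dx = (-18)(-3) - (-31)(-4) = 54 - 124 = -70
Dy = (-5)(-31) - (5)(-18) = 155 + 90 = 245
x = Dx/D = -70/35 = -2
y = Dy/D = 245/35 = 7

x = -2, y = 7


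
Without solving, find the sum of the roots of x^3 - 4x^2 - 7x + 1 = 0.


By Vieta's formulas for x^3 + bx^2 + cx + d = 0:
  r1 + r2 + r3 = -b/a = 4
  r1*r2 + r1*r3 + r2*r3 = c/a = -7
  r1*r2*r3 = -d/a = -1


Sum = 4


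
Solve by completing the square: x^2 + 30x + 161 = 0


Start: x^2 + 30x + 161 = 0
Move constant: x^2 + 30x = -161
Half of 30 is 15, squared is 225
Add 225 to both sides: x^2 + 30x + 225 = 64
(x + 15)^2 = 64
x + 15 = ±8
x = -15 + 8 = -7 or x = -15 - 8 = -23

x = -23, x = -7


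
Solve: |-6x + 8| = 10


An absolute value equation |expr| = 10 gives two cases:
Case 1: -6x + 8 = 10
  -6x = 2, so x = -1/3
Case 2: -6x + 8 = -10
  -6x = -18, so x = 3

x = -1/3, x = 3


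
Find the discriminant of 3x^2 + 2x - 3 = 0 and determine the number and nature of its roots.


For ax^2 + bx + c = 0, discriminant D = b^2 - 4ac
Here a = 3, b = 2, c = -3
D = (2)^2 - 4(3)(-3) = 4 + 36 = 40

D = 40 > 0 but not a perfect square
The equation has 2 distinct real irrational roots.

Discriminant = 40, 2 distinct real irrational roots


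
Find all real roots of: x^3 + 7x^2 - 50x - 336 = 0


Let p(x) = x^3 + 7x^2 - 50x - 336. By the rational root theorem (leading coefficient 1), any rational root is an integer divisor of 336: try ±1, ±2, ... in turn.
Test x = 1: value = -378 ≠ 0.
Test x = -1: value = -280 ≠ 0.
Test x = 2: value = -400 ≠ 0.
Test x = -2: value = -216 ≠ 0.
Test x = 3: value = -396 ≠ 0.
Test x = -3: value = -150 ≠ 0.
Test x = 4: value = -360 ≠ 0.
Test x = -4: value = -88 ≠ 0.
Test x = 6: value = -168 ≠ 0.
Test x = -6: value = 0 ✓, so (x + 6) is a factor.
Synthetic division by (x + 6): bring down 1; 1(-6) + 7 = 1; 1(-6) - 50 = -56; (-56)(-6) - 336 = 0 → quotient x^2 + x - 56, remainder 0.
Solve the quadratic x^2 + x - 56 = 0: discriminant = 1^2 - 4(1)(-56) = 1 + 224 = 225.
sqrt(225) = 15, so x = (-1 ± 15)/2: x = 7 or x = -8.

x = -8, x = -6, x = 7


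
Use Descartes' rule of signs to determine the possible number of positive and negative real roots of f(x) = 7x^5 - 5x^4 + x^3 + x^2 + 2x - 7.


Descartes' rule of signs:

For positive roots, count sign changes in f(x) = 7x^5 - 5x^4 + x^3 + x^2 + 2x - 7:
Signs of coefficients: +, -, +, +, +, -
Number of sign changes: 3
Possible positive real roots: 3, 1

For negative roots, examine f(-x) = -7x^5 - 5x^4 - x^3 + x^2 - 2x - 7:
Signs of coefficients: -, -, -, +, -, -
Number of sign changes: 2
Possible negative real roots: 2, 0

Positive roots: 3 or 1; Negative roots: 2 or 0


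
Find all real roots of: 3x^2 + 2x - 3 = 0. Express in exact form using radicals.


Using the quadratic formula: x = (-b ± sqrt(b^2 - 4ac)) / (2a)
Here a = 3, b = 2, c = -3
Discriminant = b^2 - 4ac = 2^2 - 4(3)(-3) = 4 + 36 = 40
Since discriminant = 40 > 0, there are two real roots.
x = (-2 ± 2*sqrt(10)) / 6
Simplifying: x = (-1 ± sqrt(10)) / 3
Numerically: x ≈ 0.7208 or x ≈ -1.3874

x = (-1 + sqrt(10)) / 3 or x = (-1 - sqrt(10)) / 3


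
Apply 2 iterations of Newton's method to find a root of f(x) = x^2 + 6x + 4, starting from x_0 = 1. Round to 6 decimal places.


Newton's method: x_(n+1) = x_n - f(x_n)/f'(x_n)
f(x) = x^2 + 6x + 4
f'(x) = 2x + 6

Iteration 1:
  f(1.000000) = 11.000000
  f'(1.000000) = 8.000000
  x_1 = 1.000000 - (11.000000)/(8.000000) = -0.375000

Iteration 2:
  f(-0.375000) = 1.890625
  f'(-0.375000) = 5.250000
  x_2 = -0.375000 - (1.890625)/(5.250000) = -0.735119

x_2 = -0.735119


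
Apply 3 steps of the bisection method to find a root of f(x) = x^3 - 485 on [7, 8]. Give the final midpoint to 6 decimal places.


f(x) = x^3 - 485
f(7) = -142 < 0
f(8) = 27 > 0

Step 1: midpoint = (7.000000 + 8.000000)/2 = 7.500000
  f(7.500000) = -63.125000
  f(mid) < 0, so root is in [7.500000, 8.000000]

Step 2: midpoint = (7.500000 + 8.000000)/2 = 7.750000
  f(7.750000) = -19.515625
  f(mid) < 0, so root is in [7.750000, 8.000000]

Step 3: midpoint = (7.750000 + 8.000000)/2 = 7.875000
  f(7.875000) = 3.373047
  f(mid) > 0, so root is in [7.750000, 7.875000]

midpoint = 7.875000


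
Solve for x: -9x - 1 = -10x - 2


Starting with: -9x - 1 = -10x - 2
Move all x terms to left: (-9 + 10)x = -2 + 1
Simplify: x = -1
Divide both sides by 1: x = -1

x = -1


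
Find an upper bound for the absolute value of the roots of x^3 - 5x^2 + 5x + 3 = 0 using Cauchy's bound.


Cauchy's bound: all roots r satisfy |r| <= 1 + max(|a_i/a_n|) for i = 0,...,n-1
where a_n is the leading coefficient.

Coefficients: [1, -5, 5, 3]
Leading coefficient a_n = 1
Ratios |a_i/a_n|: 5, 5, 3
Maximum ratio: 5
Cauchy's bound: |r| <= 1 + 5 = 6

Upper bound = 6


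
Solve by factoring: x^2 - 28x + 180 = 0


We need two numbers that multiply to 180 and add to -28.
Those numbers are -18 and -10 (since (-18) * (-10) = 180 and (-18) + (-10) = -28).
So x^2 - 28x + 180 = (x - 18)(x - 10) = 0
Setting each factor to zero: x = 18 or x = 10

x = 10, x = 18


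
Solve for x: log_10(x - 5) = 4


Convert to exponential form: x - 5 = 10^4 = 10000
x = 10000 + 5 = 10005
Check: log_10(10005 - 5) = log_10(10000) = log_10(10000) = 4 ✓

x = 10005


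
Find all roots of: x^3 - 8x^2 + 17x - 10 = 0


Let p(x) = x^3 - 8x^2 + 17x - 10. By the rational root theorem (leading coefficient 1), any rational root is an integer divisor of 10: try ±1, ±2, ... in turn.
Test x = 1: value = 0 ✓, so (x - 1) is a factor.
Synthetic division by (x - 1): bring down 1; 1(1) - 8 = -7; (-7)(1) + 17 = 10; 10(1) - 10 = 0 → quotient x^2 - 7x + 10, remainder 0.
Solve the quadratic x^2 - 7x + 10 = 0: discriminant = (-7)^2 - 4(1)(10) = 49 - 40 = 9.
sqrt(9) = 3, so x = (7 ± 3)/2: x = 5 or x = 2.
Collecting all roots found:

x = 1, x = 2, x = 5


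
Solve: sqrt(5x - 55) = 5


Square both sides: 5x - 55 = 5^2 = 25
5x = 25 + 55 = 80
x = 16
Check: sqrt(5*16 - 55) = sqrt(25) = 5 ✓

x = 16


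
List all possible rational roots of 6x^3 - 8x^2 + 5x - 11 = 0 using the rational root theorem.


Rational root theorem: possible roots are ±p/q where:
  p divides the constant term (-11): p ∈ {1, 11}
  q divides the leading coefficient (6): q ∈ {1, 2, 3, 6}

All possible rational roots: -11, -11/2, -11/3, -11/6, -1, -1/2, -1/3, -1/6, 1/6, 1/3, 1/2, 1, 11/6, 11/3, 11/2, 11

-11, -11/2, -11/3, -11/6, -1, -1/2, -1/3, -1/6, 1/6, 1/3, 1/2, 1, 11/6, 11/3, 11/2, 11


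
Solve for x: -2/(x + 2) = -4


Multiply both sides by (x + 2): -2 = -4(x + 2)
Distribute: -2 = -4x - 8
-4x = -2 + 8 = 6
x = -3/2

x = -3/2


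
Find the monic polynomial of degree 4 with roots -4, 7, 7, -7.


A monic polynomial with roots -4, 7, 7, -7 is:
p(x) = (x + 4)(x - 7)(x - 7)(x + 7)
After multiplying by (x + 4): x + 4
After multiplying by (x - 7): x^2 - 3x - 28
After multiplying by (x - 7): x^3 - 10x^2 - 7x + 196
After multiplying by (x + 7): x^4 - 3x^3 - 77x^2 + 147x + 1372

x^4 - 3x^3 - 77x^2 + 147x + 1372


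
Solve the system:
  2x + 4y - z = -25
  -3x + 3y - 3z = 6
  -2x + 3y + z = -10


Using Cramer's rule. Expand each determinant along the first row.
D  = 2*[3*1 - (-3)*3] - 4*[(-3)*1 - (-3)*(-2)] + (-1)*[(-3)*3 - 3*(-2)]
  = 2*(12) - 4*(-9) + (-1)*(-3) = 63
Dx = (-25)*[3*1 - (-3)*3] - 4*[6*1 - (-3)*(-10)] + (-1)*[6*3 - 3*(-10)]
  = (-25)*(12) - 4*(-24) + (-1)*(48) = -252
Dy = 2*[6*1 - (-3)*(-10)] - (-25)*[(-3)*1 - (-3)*(-2)] + (-1)*[(-3)*(-10) - 6*(-2)]
  = 2*(-24) - (-25)*(-9) + (-1)*(42) = -315
Dz = 2*[3*(-10) - 6*3] - 4*[(-3)*(-10) - 6*(-2)] + (-25)*[(-3)*3 - 3*(-2)]
  = 2*(-48) - 4*(42) + (-25)*(-3) = -189
x = Dx/D = -252/63 = -4, y = Dy/D = -315/63 = -5, z = Dz/D = -189/63 = -3
Check eq1: (2)(-4) + (4)(-5) + (-1)(-3) = -25 = -25 ✓
Check eq2: (-3)(-4) + (3)(-5) + (-3)(-3) = 6 = 6 ✓
Check eq3: (-2)(-4) + (3)(-5) + (1)(-3) = -10 = -10 ✓

x = -4, y = -5, z = -3


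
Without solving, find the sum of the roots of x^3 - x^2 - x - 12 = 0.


By Vieta's formulas for x^3 + bx^2 + cx + d = 0:
  r1 + r2 + r3 = -b/a = 1
  r1*r2 + r1*r3 + r2*r3 = c/a = -1
  r1*r2*r3 = -d/a = 12


Sum = 1


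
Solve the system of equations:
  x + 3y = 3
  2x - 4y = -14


Using Cramer's rule:
Determinant D = (1)(-4) - (2)(3) = -4 - 6 = -10
Dx = (3)(-4) - (-14)(3) = -12 + 42 = 30
Dy = (1)(-14) - (2)(3) = -14 - 6 = -20
x = Dx/D = 30/-10 = -3
y = Dy/D = -20/-10 = 2

x = -3, y = 2


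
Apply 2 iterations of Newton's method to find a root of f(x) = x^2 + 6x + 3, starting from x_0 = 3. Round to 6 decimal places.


Newton's method: x_(n+1) = x_n - f(x_n)/f'(x_n)
f(x) = x^2 + 6x + 3
f'(x) = 2x + 6

Iteration 1:
  f(3.000000) = 30.000000
  f'(3.000000) = 12.000000
  x_1 = 3.000000 - (30.000000)/(12.000000) = 0.500000

Iteration 2:
  f(0.500000) = 6.250000
  f'(0.500000) = 7.000000
  x_2 = 0.500000 - (6.250000)/(7.000000) = -0.392857

x_2 = -0.392857


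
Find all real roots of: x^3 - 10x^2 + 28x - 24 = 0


Let p(x) = x^3 - 10x^2 + 28x - 24. By the rational root theorem (leading coefficient 1), any rational root is an integer divisor of 24: try ±1, ±2, ... in turn.
Test x = 1: value = -5 ≠ 0.
Test x = -1: value = -63 ≠ 0.
Test x = 2: value = 0 ✓, so (x - 2) is a factor.
Synthetic division by (x - 2): bring down 1; 1(2) - 10 = -8; (-8)(2) + 28 = 12; 12(2) - 24 = 0 → quotient x^2 - 8x + 12, remainder 0.
Solve the quadratic x^2 - 8x + 12 = 0: discriminant = (-8)^2 - 4(1)(12) = 64 - 48 = 16.
sqrt(16) = 4, so x = (8 ± 4)/2: x = 6 or x = 2.

x = 2 (multiplicity 2), x = 6


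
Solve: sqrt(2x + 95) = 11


Square both sides: 2x + 95 = 11^2 = 121
2x = 121 - 95 = 26
x = 13
Check: sqrt(2*13 + 95) = sqrt(121) = 11 ✓

x = 13


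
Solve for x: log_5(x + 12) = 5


Convert to exponential form: x + 12 = 5^5 = 3125
x = 3125 - 12 = 3113
Check: log_5(3113 + 12) = log_5(3125) = log_5(3125) = 5 ✓

x = 3113


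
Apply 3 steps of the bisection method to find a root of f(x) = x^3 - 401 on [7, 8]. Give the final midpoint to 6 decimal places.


f(x) = x^3 - 401
f(7) = -58 < 0
f(8) = 111 > 0

Step 1: midpoint = (7.000000 + 8.000000)/2 = 7.500000
  f(7.500000) = 20.875000
  f(mid) > 0, so root is in [7.000000, 7.500000]

Step 2: midpoint = (7.000000 + 7.500000)/2 = 7.250000
  f(7.250000) = -19.921875
  f(mid) < 0, so root is in [7.250000, 7.500000]

Step 3: midpoint = (7.250000 + 7.500000)/2 = 7.375000
  f(7.375000) = 0.130859
  f(mid) > 0, so root is in [7.250000, 7.375000]

midpoint = 7.375000


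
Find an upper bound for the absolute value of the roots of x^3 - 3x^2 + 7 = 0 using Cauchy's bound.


Cauchy's bound: all roots r satisfy |r| <= 1 + max(|a_i/a_n|) for i = 0,...,n-1
where a_n is the leading coefficient.

Coefficients: [1, -3, 0, 7]
Leading coefficient a_n = 1
Ratios |a_i/a_n|: 3, 0, 7
Maximum ratio: 7
Cauchy's bound: |r| <= 1 + 7 = 8

Upper bound = 8


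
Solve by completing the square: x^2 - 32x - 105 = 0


Start: x^2 - 32x - 105 = 0
Move constant: x^2 - 32x = 105
Half of -32 is -16, squared is 256
Add 256 to both sides: x^2 - 32x + 256 = 361
(x - 16)^2 = 361
x - 16 = ±19
x = 16 + 19 = 35 or x = 16 - 19 = -3

x = -3, x = 35


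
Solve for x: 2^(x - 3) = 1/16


Express both sides with the same base.
1/16 = 2^(-4)
Since the bases match, equate exponents: x - 3 = -4
So x = -4 - (-3) = -1

x = -1


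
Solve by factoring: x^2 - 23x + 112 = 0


We need two numbers that multiply to 112 and add to -23.
Those numbers are -7 and -16 (since (-7) * (-16) = 112 and (-7) + (-16) = -23).
So x^2 - 23x + 112 = (x - 7)(x - 16) = 0
Setting each factor to zero: x = 7 or x = 16

x = 7, x = 16


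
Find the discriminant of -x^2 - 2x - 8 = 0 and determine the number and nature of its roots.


For ax^2 + bx + c = 0, discriminant D = b^2 - 4ac
Here a = -1, b = -2, c = -8
D = (-2)^2 - 4(-1)(-8) = 4 - 32 = -28

D = -28 < 0
The equation has no real roots (2 complex conjugate roots).

Discriminant = -28, no real roots (2 complex conjugate roots)


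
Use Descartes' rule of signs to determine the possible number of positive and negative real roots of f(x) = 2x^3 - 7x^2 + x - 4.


Descartes' rule of signs:

For positive roots, count sign changes in f(x) = 2x^3 - 7x^2 + x - 4:
Signs of coefficients: +, -, +, -
Number of sign changes: 3
Possible positive real roots: 3, 1

For negative roots, examine f(-x) = -2x^3 - 7x^2 - x - 4:
Signs of coefficients: -, -, -, -
Number of sign changes: 0
Possible negative real roots: 0

Positive roots: 3 or 1; Negative roots: 0


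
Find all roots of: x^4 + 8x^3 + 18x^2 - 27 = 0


Let p(x) = x^4 + 8x^3 + 18x^2 - 27. By the rational root theorem (leading coefficient 1), any rational root is an integer divisor of 27: try ±1, ±2, ... in turn.
Test x = 1: value = 0 ✓, so (x - 1) is a factor.
Synthetic division by (x - 1): bring down 1; 1(1) + 8 = 9; 9(1) + 18 = 27; 27(1) + 0 = 27; 27(1) - 27 = 0 → quotient x^3 + 9x^2 + 27x + 27, remainder 0.
Continue with the quotient x^3 + 9x^2 + 27x + 27 (candidates must divide 27; re-test x = 1 first in case it repeats).
Test x = 1: value = 64 ≠ 0.
Test x = -1: value = 8 ≠ 0.
Test x = 3: value = 216 ≠ 0.
Test x = -3: value = 0 ✓, so (x + 3) is a factor.
Synthetic division by (x + 3): bring down 1; 1(-3) + 9 = 6; 6(-3) + 27 = 9; 9(-3) + 27 = 0 → quotient x^2 + 6x + 9, remainder 0.
Solve the quadratic x^2 + 6x + 9 = 0: discriminant = 6^2 - 4(1)(9) = 36 - 36 = 0.
Discriminant = 0, so a double root: x = -6/2 = -3.
Collecting all roots found:

x = -3 (multiplicity 3), x = 1


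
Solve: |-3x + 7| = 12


An absolute value equation |expr| = 12 gives two cases:
Case 1: -3x + 7 = 12
  -3x = 5, so x = -5/3
Case 2: -3x + 7 = -12
  -3x = -19, so x = 19/3

x = -5/3, x = 19/3


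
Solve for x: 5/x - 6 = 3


Subtract -6 from both sides: 5/x = 9
Multiply both sides by x: 5 = 9 * x
Divide by 9: x = 5/9

x = 5/9


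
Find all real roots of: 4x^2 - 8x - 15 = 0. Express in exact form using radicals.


Using the quadratic formula: x = (-b ± sqrt(b^2 - 4ac)) / (2a)
Here a = 4, b = -8, c = -15
Discriminant = b^2 - 4ac = (-8)^2 - 4(4)(-15) = 64 + 240 = 304
Since discriminant = 304 > 0, there are two real roots.
x = (8 ± 4*sqrt(19)) / 8
Simplifying: x = (2 ± sqrt(19)) / 2
Numerically: x ≈ 3.1794 or x ≈ -1.1794

x = (2 + sqrt(19)) / 2 or x = (2 - sqrt(19)) / 2


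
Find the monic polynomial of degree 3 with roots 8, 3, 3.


A monic polynomial with roots 8, 3, 3 is:
p(x) = (x - 8)(x - 3)(x - 3)
After multiplying by (x - 8): x - 8
After multiplying by (x - 3): x^2 - 11x + 24
After multiplying by (x - 3): x^3 - 14x^2 + 57x - 72

x^3 - 14x^2 + 57x - 72


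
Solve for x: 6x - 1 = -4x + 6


Starting with: 6x - 1 = -4x + 6
Move all x terms to left: (6 + 4)x = 6 + 1
Simplify: 10x = 7
Divide both sides by 10: x = 7/10

x = 7/10


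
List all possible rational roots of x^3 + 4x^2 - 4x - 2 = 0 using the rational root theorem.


Rational root theorem: possible roots are ±p/q where:
  p divides the constant term (-2): p ∈ {1, 2}
  q divides the leading coefficient (1): q ∈ {1}

All possible rational roots: -2, -1, 1, 2

-2, -1, 1, 2


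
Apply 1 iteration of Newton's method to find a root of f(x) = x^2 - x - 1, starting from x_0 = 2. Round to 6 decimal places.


Newton's method: x_(n+1) = x_n - f(x_n)/f'(x_n)
f(x) = x^2 - x - 1
f'(x) = 2x - 1

Iteration 1:
  f(2.000000) = 1.000000
  f'(2.000000) = 3.000000
  x_1 = 2.000000 - (1.000000)/(3.000000) = 1.666667

x_1 = 1.666667


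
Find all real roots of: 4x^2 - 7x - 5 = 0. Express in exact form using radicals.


Using the quadratic formula: x = (-b ± sqrt(b^2 - 4ac)) / (2a)
Here a = 4, b = -7, c = -5
Discriminant = b^2 - 4ac = (-7)^2 - 4(4)(-5) = 49 + 80 = 129
Since discriminant = 129 > 0, there are two real roots.
x = (7 ± sqrt(129)) / 8
Numerically: x ≈ 2.2947 or x ≈ -0.5447

x = (7 + sqrt(129)) / 8 or x = (7 - sqrt(129)) / 8


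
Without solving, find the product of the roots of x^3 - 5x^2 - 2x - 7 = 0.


By Vieta's formulas for x^3 + bx^2 + cx + d = 0:
  r1 + r2 + r3 = -b/a = 5
  r1*r2 + r1*r3 + r2*r3 = c/a = -2
  r1*r2*r3 = -d/a = 7


Product = 7
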